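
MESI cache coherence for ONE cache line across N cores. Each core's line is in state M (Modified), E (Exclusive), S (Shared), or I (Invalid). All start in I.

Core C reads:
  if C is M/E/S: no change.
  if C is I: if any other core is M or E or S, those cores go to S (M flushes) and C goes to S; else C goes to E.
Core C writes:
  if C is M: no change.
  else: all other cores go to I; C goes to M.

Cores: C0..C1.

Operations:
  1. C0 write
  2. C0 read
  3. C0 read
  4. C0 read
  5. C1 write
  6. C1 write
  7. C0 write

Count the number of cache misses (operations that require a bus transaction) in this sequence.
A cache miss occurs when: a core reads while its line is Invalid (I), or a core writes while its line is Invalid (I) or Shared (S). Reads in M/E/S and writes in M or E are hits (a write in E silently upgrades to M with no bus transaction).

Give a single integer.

Answer: 3

Derivation:
Op 1: C0 write [C0 write: invalidate none -> C0=M] -> [M,I] [MISS #1: write from I]
Op 2: C0 read [C0 read: already in M, no change] -> [M,I] [hit: read from M]
Op 3: C0 read [C0 read: already in M, no change] -> [M,I] [hit: read from M]
Op 4: C0 read [C0 read: already in M, no change] -> [M,I] [hit: read from M]
Op 5: C1 write [C1 write: invalidate ['C0=M'] -> C1=M] -> [I,M] [MISS #2: write from I]
Op 6: C1 write [C1 write: already M (modified), no change] -> [I,M] [hit: write from M]
Op 7: C0 write [C0 write: invalidate ['C1=M'] -> C0=M] -> [M,I] [MISS #3: write from I]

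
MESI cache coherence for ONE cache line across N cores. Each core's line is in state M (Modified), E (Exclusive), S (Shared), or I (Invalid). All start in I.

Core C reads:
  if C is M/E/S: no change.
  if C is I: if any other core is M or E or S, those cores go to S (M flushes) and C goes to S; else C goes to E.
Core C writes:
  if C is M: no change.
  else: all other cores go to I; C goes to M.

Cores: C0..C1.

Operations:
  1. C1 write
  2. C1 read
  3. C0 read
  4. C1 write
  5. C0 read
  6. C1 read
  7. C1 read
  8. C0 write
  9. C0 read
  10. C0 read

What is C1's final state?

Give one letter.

Answer: I

Derivation:
Op 1: C1 write [C1 write: invalidate none -> C1=M] -> [I,M]
Op 2: C1 read [C1 read: already in M, no change] -> [I,M]
Op 3: C0 read [C0 read from I: others=['C1=M'] -> C0=S, others downsized to S] -> [S,S]
Op 4: C1 write [C1 write: invalidate ['C0=S'] -> C1=M] -> [I,M]
Op 5: C0 read [C0 read from I: others=['C1=M'] -> C0=S, others downsized to S] -> [S,S]
Op 6: C1 read [C1 read: already in S, no change] -> [S,S]
Op 7: C1 read [C1 read: already in S, no change] -> [S,S]
Op 8: C0 write [C0 write: invalidate ['C1=S'] -> C0=M] -> [M,I]
Op 9: C0 read [C0 read: already in M, no change] -> [M,I]
Op 10: C0 read [C0 read: already in M, no change] -> [M,I]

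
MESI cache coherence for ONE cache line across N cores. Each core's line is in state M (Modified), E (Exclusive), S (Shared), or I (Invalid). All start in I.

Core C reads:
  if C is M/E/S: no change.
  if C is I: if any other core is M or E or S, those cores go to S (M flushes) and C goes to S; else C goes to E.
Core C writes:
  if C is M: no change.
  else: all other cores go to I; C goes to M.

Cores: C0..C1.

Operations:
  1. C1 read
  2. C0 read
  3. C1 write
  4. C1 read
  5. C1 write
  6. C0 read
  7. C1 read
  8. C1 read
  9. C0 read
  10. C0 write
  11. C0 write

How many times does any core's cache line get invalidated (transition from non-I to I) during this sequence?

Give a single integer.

Answer: 2

Derivation:
Op 1: C1 read [C1 read from I: no other sharers -> C1=E (exclusive)] -> [I,E] (invalidations this op: 0; running total: 0)
Op 2: C0 read [C0 read from I: others=['C1=E'] -> C0=S, others downsized to S] -> [S,S] (invalidations this op: 0; running total: 0)
Op 3: C1 write [C1 write: invalidate ['C0=S'] -> C1=M] -> [I,M] (invalidations this op: 1; running total: 1)
Op 4: C1 read [C1 read: already in M, no change] -> [I,M] (invalidations this op: 0; running total: 1)
Op 5: C1 write [C1 write: already M (modified), no change] -> [I,M] (invalidations this op: 0; running total: 1)
Op 6: C0 read [C0 read from I: others=['C1=M'] -> C0=S, others downsized to S] -> [S,S] (invalidations this op: 0; running total: 1)
Op 7: C1 read [C1 read: already in S, no change] -> [S,S] (invalidations this op: 0; running total: 1)
Op 8: C1 read [C1 read: already in S, no change] -> [S,S] (invalidations this op: 0; running total: 1)
Op 9: C0 read [C0 read: already in S, no change] -> [S,S] (invalidations this op: 0; running total: 1)
Op 10: C0 write [C0 write: invalidate ['C1=S'] -> C0=M] -> [M,I] (invalidations this op: 1; running total: 2)
Op 11: C0 write [C0 write: already M (modified), no change] -> [M,I] (invalidations this op: 0; running total: 2)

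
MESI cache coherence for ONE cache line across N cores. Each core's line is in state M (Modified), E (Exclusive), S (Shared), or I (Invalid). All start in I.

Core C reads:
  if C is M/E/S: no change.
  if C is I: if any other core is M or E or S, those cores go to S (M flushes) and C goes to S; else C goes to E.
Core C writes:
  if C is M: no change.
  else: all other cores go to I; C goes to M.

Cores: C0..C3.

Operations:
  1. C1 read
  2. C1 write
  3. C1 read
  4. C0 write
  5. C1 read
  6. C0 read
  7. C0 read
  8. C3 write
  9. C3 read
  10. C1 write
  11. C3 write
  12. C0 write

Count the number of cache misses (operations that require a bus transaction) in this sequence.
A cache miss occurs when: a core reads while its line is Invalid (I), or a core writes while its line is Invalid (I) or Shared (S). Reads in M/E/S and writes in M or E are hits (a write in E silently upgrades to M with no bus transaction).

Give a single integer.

Op 1: C1 read [C1 read from I: no other sharers -> C1=E (exclusive)] -> [I,E,I,I] [MISS #1: read from I]
Op 2: C1 write [C1 write: invalidate none -> C1=M] -> [I,M,I,I] [hit: write from E is a silent E->M upgrade, no bus transaction]
Op 3: C1 read [C1 read: already in M, no change] -> [I,M,I,I] [hit: read from M]
Op 4: C0 write [C0 write: invalidate ['C1=M'] -> C0=M] -> [M,I,I,I] [MISS #2: write from I]
Op 5: C1 read [C1 read from I: others=['C0=M'] -> C1=S, others downsized to S] -> [S,S,I,I] [MISS #3: read from I]
Op 6: C0 read [C0 read: already in S, no change] -> [S,S,I,I] [hit: read from S]
Op 7: C0 read [C0 read: already in S, no change] -> [S,S,I,I] [hit: read from S]
Op 8: C3 write [C3 write: invalidate ['C0=S', 'C1=S'] -> C3=M] -> [I,I,I,M] [MISS #4: write from I]
Op 9: C3 read [C3 read: already in M, no change] -> [I,I,I,M] [hit: read from M]
Op 10: C1 write [C1 write: invalidate ['C3=M'] -> C1=M] -> [I,M,I,I] [MISS #5: write from I]
Op 11: C3 write [C3 write: invalidate ['C1=M'] -> C3=M] -> [I,I,I,M] [MISS #6: write from I]
Op 12: C0 write [C0 write: invalidate ['C3=M'] -> C0=M] -> [M,I,I,I] [MISS #7: write from I]

Answer: 7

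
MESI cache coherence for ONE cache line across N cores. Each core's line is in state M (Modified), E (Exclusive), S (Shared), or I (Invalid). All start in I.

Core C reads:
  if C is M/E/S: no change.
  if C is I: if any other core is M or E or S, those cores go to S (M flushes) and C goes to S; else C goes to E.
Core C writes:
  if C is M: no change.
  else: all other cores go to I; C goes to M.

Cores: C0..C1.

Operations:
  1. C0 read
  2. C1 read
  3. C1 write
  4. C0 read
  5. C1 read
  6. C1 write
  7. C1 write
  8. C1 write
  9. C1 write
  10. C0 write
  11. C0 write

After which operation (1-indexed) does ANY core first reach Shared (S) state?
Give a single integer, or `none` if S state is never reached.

Answer: 2

Derivation:
Op 1: C0 read [C0 read from I: no other sharers -> C0=E (exclusive)] -> [E,I]
Op 2: C1 read [C1 read from I: others=['C0=E'] -> C1=S, others downsized to S] -> [S,S]
  -> First S state at op 2; remaining ops need not be traced.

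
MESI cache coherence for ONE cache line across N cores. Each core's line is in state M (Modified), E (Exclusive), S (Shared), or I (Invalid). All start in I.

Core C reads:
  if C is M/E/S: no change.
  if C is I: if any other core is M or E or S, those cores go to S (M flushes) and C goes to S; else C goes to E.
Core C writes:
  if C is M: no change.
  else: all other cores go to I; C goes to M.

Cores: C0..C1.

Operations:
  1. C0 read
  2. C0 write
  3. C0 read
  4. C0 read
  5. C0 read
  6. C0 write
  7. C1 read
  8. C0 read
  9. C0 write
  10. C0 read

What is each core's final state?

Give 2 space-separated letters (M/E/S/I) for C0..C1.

Op 1: C0 read [C0 read from I: no other sharers -> C0=E (exclusive)] -> [E,I]
Op 2: C0 write [C0 write: invalidate none -> C0=M] -> [M,I]
Op 3: C0 read [C0 read: already in M, no change] -> [M,I]
Op 4: C0 read [C0 read: already in M, no change] -> [M,I]
Op 5: C0 read [C0 read: already in M, no change] -> [M,I]
Op 6: C0 write [C0 write: already M (modified), no change] -> [M,I]
Op 7: C1 read [C1 read from I: others=['C0=M'] -> C1=S, others downsized to S] -> [S,S]
Op 8: C0 read [C0 read: already in S, no change] -> [S,S]
Op 9: C0 write [C0 write: invalidate ['C1=S'] -> C0=M] -> [M,I]
Op 10: C0 read [C0 read: already in M, no change] -> [M,I]

Answer: M I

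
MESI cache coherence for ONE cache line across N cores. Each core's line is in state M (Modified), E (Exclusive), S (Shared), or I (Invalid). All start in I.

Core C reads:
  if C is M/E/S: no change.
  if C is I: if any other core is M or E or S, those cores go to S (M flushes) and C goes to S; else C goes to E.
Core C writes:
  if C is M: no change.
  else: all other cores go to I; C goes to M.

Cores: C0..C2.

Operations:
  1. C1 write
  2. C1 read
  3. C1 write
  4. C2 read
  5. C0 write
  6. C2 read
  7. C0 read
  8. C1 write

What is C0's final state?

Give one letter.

Answer: I

Derivation:
Op 1: C1 write [C1 write: invalidate none -> C1=M] -> [I,M,I]
Op 2: C1 read [C1 read: already in M, no change] -> [I,M,I]
Op 3: C1 write [C1 write: already M (modified), no change] -> [I,M,I]
Op 4: C2 read [C2 read from I: others=['C1=M'] -> C2=S, others downsized to S] -> [I,S,S]
Op 5: C0 write [C0 write: invalidate ['C1=S', 'C2=S'] -> C0=M] -> [M,I,I]
Op 6: C2 read [C2 read from I: others=['C0=M'] -> C2=S, others downsized to S] -> [S,I,S]
Op 7: C0 read [C0 read: already in S, no change] -> [S,I,S]
Op 8: C1 write [C1 write: invalidate ['C0=S', 'C2=S'] -> C1=M] -> [I,M,I]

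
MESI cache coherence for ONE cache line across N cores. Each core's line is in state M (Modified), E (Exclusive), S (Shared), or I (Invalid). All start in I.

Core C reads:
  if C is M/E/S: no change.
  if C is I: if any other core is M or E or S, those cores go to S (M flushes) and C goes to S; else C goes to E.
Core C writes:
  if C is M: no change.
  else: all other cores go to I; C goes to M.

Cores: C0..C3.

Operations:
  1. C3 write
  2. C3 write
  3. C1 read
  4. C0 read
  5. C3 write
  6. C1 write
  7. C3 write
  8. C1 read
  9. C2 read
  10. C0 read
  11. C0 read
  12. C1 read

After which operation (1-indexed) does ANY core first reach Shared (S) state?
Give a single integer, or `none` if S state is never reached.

Op 1: C3 write [C3 write: invalidate none -> C3=M] -> [I,I,I,M]
Op 2: C3 write [C3 write: already M (modified), no change] -> [I,I,I,M]
Op 3: C1 read [C1 read from I: others=['C3=M'] -> C1=S, others downsized to S] -> [I,S,I,S]
  -> First S state at op 3; remaining ops need not be traced.

Answer: 3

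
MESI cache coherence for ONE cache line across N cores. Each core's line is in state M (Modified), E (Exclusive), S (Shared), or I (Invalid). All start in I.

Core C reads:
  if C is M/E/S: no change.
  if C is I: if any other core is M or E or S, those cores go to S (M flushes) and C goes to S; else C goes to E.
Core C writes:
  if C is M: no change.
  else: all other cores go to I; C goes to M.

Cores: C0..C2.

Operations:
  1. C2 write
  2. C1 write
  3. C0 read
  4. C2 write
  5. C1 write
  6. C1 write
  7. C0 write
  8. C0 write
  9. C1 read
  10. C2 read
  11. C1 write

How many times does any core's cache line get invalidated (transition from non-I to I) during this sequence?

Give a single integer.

Answer: 7

Derivation:
Op 1: C2 write [C2 write: invalidate none -> C2=M] -> [I,I,M] (invalidations this op: 0; running total: 0)
Op 2: C1 write [C1 write: invalidate ['C2=M'] -> C1=M] -> [I,M,I] (invalidations this op: 1; running total: 1)
Op 3: C0 read [C0 read from I: others=['C1=M'] -> C0=S, others downsized to S] -> [S,S,I] (invalidations this op: 0; running total: 1)
Op 4: C2 write [C2 write: invalidate ['C0=S', 'C1=S'] -> C2=M] -> [I,I,M] (invalidations this op: 2; running total: 3)
Op 5: C1 write [C1 write: invalidate ['C2=M'] -> C1=M] -> [I,M,I] (invalidations this op: 1; running total: 4)
Op 6: C1 write [C1 write: already M (modified), no change] -> [I,M,I] (invalidations this op: 0; running total: 4)
Op 7: C0 write [C0 write: invalidate ['C1=M'] -> C0=M] -> [M,I,I] (invalidations this op: 1; running total: 5)
Op 8: C0 write [C0 write: already M (modified), no change] -> [M,I,I] (invalidations this op: 0; running total: 5)
Op 9: C1 read [C1 read from I: others=['C0=M'] -> C1=S, others downsized to S] -> [S,S,I] (invalidations this op: 0; running total: 5)
Op 10: C2 read [C2 read from I: others=['C0=S', 'C1=S'] -> C2=S, others downsized to S] -> [S,S,S] (invalidations this op: 0; running total: 5)
Op 11: C1 write [C1 write: invalidate ['C0=S', 'C2=S'] -> C1=M] -> [I,M,I] (invalidations this op: 2; running total: 7)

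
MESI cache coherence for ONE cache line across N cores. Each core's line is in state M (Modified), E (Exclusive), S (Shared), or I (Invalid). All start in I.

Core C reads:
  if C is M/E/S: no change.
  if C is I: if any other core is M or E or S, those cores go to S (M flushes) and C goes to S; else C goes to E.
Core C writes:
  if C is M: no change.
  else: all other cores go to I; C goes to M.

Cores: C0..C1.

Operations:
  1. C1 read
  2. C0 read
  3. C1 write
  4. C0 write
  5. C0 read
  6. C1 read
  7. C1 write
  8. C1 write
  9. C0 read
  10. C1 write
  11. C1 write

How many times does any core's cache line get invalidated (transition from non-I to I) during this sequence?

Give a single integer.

Answer: 4

Derivation:
Op 1: C1 read [C1 read from I: no other sharers -> C1=E (exclusive)] -> [I,E] (invalidations this op: 0; running total: 0)
Op 2: C0 read [C0 read from I: others=['C1=E'] -> C0=S, others downsized to S] -> [S,S] (invalidations this op: 0; running total: 0)
Op 3: C1 write [C1 write: invalidate ['C0=S'] -> C1=M] -> [I,M] (invalidations this op: 1; running total: 1)
Op 4: C0 write [C0 write: invalidate ['C1=M'] -> C0=M] -> [M,I] (invalidations this op: 1; running total: 2)
Op 5: C0 read [C0 read: already in M, no change] -> [M,I] (invalidations this op: 0; running total: 2)
Op 6: C1 read [C1 read from I: others=['C0=M'] -> C1=S, others downsized to S] -> [S,S] (invalidations this op: 0; running total: 2)
Op 7: C1 write [C1 write: invalidate ['C0=S'] -> C1=M] -> [I,M] (invalidations this op: 1; running total: 3)
Op 8: C1 write [C1 write: already M (modified), no change] -> [I,M] (invalidations this op: 0; running total: 3)
Op 9: C0 read [C0 read from I: others=['C1=M'] -> C0=S, others downsized to S] -> [S,S] (invalidations this op: 0; running total: 3)
Op 10: C1 write [C1 write: invalidate ['C0=S'] -> C1=M] -> [I,M] (invalidations this op: 1; running total: 4)
Op 11: C1 write [C1 write: already M (modified), no change] -> [I,M] (invalidations this op: 0; running total: 4)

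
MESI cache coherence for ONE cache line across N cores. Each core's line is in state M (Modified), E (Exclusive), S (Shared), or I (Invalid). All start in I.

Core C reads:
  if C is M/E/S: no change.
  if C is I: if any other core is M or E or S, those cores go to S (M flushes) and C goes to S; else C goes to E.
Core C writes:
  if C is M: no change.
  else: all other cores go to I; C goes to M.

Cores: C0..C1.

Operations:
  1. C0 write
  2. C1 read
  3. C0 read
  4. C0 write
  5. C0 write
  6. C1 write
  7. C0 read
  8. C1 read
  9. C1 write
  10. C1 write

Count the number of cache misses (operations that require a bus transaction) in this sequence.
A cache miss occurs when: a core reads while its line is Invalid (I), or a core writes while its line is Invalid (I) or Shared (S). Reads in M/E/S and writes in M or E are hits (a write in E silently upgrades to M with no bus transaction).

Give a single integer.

Answer: 6

Derivation:
Op 1: C0 write [C0 write: invalidate none -> C0=M] -> [M,I] [MISS #1: write from I]
Op 2: C1 read [C1 read from I: others=['C0=M'] -> C1=S, others downsized to S] -> [S,S] [MISS #2: read from I]
Op 3: C0 read [C0 read: already in S, no change] -> [S,S] [hit: read from S]
Op 4: C0 write [C0 write: invalidate ['C1=S'] -> C0=M] -> [M,I] [MISS #3: write from S]
Op 5: C0 write [C0 write: already M (modified), no change] -> [M,I] [hit: write from M]
Op 6: C1 write [C1 write: invalidate ['C0=M'] -> C1=M] -> [I,M] [MISS #4: write from I]
Op 7: C0 read [C0 read from I: others=['C1=M'] -> C0=S, others downsized to S] -> [S,S] [MISS #5: read from I]
Op 8: C1 read [C1 read: already in S, no change] -> [S,S] [hit: read from S]
Op 9: C1 write [C1 write: invalidate ['C0=S'] -> C1=M] -> [I,M] [MISS #6: write from S]
Op 10: C1 write [C1 write: already M (modified), no change] -> [I,M] [hit: write from M]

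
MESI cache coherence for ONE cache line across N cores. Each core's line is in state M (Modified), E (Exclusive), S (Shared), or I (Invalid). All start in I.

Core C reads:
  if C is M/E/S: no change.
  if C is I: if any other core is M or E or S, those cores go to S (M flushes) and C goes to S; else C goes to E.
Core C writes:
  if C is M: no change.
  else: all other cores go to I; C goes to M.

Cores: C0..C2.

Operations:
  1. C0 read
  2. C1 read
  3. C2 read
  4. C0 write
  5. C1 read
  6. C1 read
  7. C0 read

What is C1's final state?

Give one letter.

Op 1: C0 read [C0 read from I: no other sharers -> C0=E (exclusive)] -> [E,I,I]
Op 2: C1 read [C1 read from I: others=['C0=E'] -> C1=S, others downsized to S] -> [S,S,I]
Op 3: C2 read [C2 read from I: others=['C0=S', 'C1=S'] -> C2=S, others downsized to S] -> [S,S,S]
Op 4: C0 write [C0 write: invalidate ['C1=S', 'C2=S'] -> C0=M] -> [M,I,I]
Op 5: C1 read [C1 read from I: others=['C0=M'] -> C1=S, others downsized to S] -> [S,S,I]
Op 6: C1 read [C1 read: already in S, no change] -> [S,S,I]
Op 7: C0 read [C0 read: already in S, no change] -> [S,S,I]

Answer: S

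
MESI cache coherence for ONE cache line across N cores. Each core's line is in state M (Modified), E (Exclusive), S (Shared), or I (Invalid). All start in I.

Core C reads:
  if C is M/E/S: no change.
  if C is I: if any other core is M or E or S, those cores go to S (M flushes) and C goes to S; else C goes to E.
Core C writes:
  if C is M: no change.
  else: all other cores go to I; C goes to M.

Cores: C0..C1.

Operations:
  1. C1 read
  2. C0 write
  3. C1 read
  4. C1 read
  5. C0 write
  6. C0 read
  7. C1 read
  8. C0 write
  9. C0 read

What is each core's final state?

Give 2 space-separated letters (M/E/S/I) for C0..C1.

Answer: M I

Derivation:
Op 1: C1 read [C1 read from I: no other sharers -> C1=E (exclusive)] -> [I,E]
Op 2: C0 write [C0 write: invalidate ['C1=E'] -> C0=M] -> [M,I]
Op 3: C1 read [C1 read from I: others=['C0=M'] -> C1=S, others downsized to S] -> [S,S]
Op 4: C1 read [C1 read: already in S, no change] -> [S,S]
Op 5: C0 write [C0 write: invalidate ['C1=S'] -> C0=M] -> [M,I]
Op 6: C0 read [C0 read: already in M, no change] -> [M,I]
Op 7: C1 read [C1 read from I: others=['C0=M'] -> C1=S, others downsized to S] -> [S,S]
Op 8: C0 write [C0 write: invalidate ['C1=S'] -> C0=M] -> [M,I]
Op 9: C0 read [C0 read: already in M, no change] -> [M,I]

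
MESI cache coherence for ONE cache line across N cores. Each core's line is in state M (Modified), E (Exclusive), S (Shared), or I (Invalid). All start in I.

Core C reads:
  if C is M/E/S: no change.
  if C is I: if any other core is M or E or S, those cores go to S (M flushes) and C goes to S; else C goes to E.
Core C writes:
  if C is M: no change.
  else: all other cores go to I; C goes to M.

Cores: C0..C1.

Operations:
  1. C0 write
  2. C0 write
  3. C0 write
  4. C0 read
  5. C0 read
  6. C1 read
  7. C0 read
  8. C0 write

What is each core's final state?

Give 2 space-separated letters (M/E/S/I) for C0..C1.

Op 1: C0 write [C0 write: invalidate none -> C0=M] -> [M,I]
Op 2: C0 write [C0 write: already M (modified), no change] -> [M,I]
Op 3: C0 write [C0 write: already M (modified), no change] -> [M,I]
Op 4: C0 read [C0 read: already in M, no change] -> [M,I]
Op 5: C0 read [C0 read: already in M, no change] -> [M,I]
Op 6: C1 read [C1 read from I: others=['C0=M'] -> C1=S, others downsized to S] -> [S,S]
Op 7: C0 read [C0 read: already in S, no change] -> [S,S]
Op 8: C0 write [C0 write: invalidate ['C1=S'] -> C0=M] -> [M,I]

Answer: M I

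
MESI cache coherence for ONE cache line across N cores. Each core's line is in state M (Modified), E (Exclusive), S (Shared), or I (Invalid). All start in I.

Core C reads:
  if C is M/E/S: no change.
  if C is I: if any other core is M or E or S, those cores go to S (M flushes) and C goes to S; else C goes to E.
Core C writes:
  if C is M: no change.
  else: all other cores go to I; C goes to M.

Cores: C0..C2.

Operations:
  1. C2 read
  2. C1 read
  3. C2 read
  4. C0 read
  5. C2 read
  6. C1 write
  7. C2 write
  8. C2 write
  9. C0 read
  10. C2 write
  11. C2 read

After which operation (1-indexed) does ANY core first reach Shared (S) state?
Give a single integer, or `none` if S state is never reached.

Answer: 2

Derivation:
Op 1: C2 read [C2 read from I: no other sharers -> C2=E (exclusive)] -> [I,I,E]
Op 2: C1 read [C1 read from I: others=['C2=E'] -> C1=S, others downsized to S] -> [I,S,S]
  -> First S state at op 2; remaining ops need not be traced.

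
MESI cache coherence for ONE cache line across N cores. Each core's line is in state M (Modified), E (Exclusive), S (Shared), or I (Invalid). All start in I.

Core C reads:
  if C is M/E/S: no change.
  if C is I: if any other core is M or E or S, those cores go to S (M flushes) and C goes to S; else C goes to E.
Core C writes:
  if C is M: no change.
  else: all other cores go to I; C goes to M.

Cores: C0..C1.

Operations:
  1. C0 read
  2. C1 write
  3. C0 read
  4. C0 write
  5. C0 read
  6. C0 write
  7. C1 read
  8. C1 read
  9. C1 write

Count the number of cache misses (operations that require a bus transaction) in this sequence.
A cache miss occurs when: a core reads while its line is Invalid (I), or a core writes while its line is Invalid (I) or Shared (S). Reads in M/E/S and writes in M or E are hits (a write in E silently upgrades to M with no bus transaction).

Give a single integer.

Answer: 6

Derivation:
Op 1: C0 read [C0 read from I: no other sharers -> C0=E (exclusive)] -> [E,I] [MISS #1: read from I]
Op 2: C1 write [C1 write: invalidate ['C0=E'] -> C1=M] -> [I,M] [MISS #2: write from I]
Op 3: C0 read [C0 read from I: others=['C1=M'] -> C0=S, others downsized to S] -> [S,S] [MISS #3: read from I]
Op 4: C0 write [C0 write: invalidate ['C1=S'] -> C0=M] -> [M,I] [MISS #4: write from S]
Op 5: C0 read [C0 read: already in M, no change] -> [M,I] [hit: read from M]
Op 6: C0 write [C0 write: already M (modified), no change] -> [M,I] [hit: write from M]
Op 7: C1 read [C1 read from I: others=['C0=M'] -> C1=S, others downsized to S] -> [S,S] [MISS #5: read from I]
Op 8: C1 read [C1 read: already in S, no change] -> [S,S] [hit: read from S]
Op 9: C1 write [C1 write: invalidate ['C0=S'] -> C1=M] -> [I,M] [MISS #6: write from S]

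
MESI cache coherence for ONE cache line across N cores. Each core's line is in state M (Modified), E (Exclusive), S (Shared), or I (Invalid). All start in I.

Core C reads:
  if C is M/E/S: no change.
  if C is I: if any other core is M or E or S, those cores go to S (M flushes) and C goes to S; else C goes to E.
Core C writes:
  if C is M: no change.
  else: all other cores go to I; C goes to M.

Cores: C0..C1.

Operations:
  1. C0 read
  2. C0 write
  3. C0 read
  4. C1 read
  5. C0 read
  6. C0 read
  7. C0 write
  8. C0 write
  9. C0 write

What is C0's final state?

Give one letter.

Answer: M

Derivation:
Op 1: C0 read [C0 read from I: no other sharers -> C0=E (exclusive)] -> [E,I]
Op 2: C0 write [C0 write: invalidate none -> C0=M] -> [M,I]
Op 3: C0 read [C0 read: already in M, no change] -> [M,I]
Op 4: C1 read [C1 read from I: others=['C0=M'] -> C1=S, others downsized to S] -> [S,S]
Op 5: C0 read [C0 read: already in S, no change] -> [S,S]
Op 6: C0 read [C0 read: already in S, no change] -> [S,S]
Op 7: C0 write [C0 write: invalidate ['C1=S'] -> C0=M] -> [M,I]
Op 8: C0 write [C0 write: already M (modified), no change] -> [M,I]
Op 9: C0 write [C0 write: already M (modified), no change] -> [M,I]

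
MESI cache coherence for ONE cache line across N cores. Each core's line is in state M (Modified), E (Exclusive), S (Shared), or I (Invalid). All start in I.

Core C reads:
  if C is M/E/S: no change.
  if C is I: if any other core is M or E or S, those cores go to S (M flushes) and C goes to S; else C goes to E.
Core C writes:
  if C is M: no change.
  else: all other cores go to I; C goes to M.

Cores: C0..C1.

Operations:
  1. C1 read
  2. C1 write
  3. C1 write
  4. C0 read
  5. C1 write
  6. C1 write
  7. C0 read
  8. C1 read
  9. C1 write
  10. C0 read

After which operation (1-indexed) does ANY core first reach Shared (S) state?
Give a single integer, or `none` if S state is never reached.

Op 1: C1 read [C1 read from I: no other sharers -> C1=E (exclusive)] -> [I,E]
Op 2: C1 write [C1 write: invalidate none -> C1=M] -> [I,M]
Op 3: C1 write [C1 write: already M (modified), no change] -> [I,M]
Op 4: C0 read [C0 read from I: others=['C1=M'] -> C0=S, others downsized to S] -> [S,S]
  -> First S state at op 4; remaining ops need not be traced.

Answer: 4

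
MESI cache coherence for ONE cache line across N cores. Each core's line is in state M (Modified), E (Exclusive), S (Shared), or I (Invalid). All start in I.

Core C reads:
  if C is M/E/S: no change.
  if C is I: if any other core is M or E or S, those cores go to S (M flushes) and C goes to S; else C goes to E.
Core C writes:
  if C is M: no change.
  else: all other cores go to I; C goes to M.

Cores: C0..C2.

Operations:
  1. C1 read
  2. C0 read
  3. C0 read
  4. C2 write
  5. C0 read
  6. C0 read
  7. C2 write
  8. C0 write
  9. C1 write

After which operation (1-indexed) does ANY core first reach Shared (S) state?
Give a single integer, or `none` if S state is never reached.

Answer: 2

Derivation:
Op 1: C1 read [C1 read from I: no other sharers -> C1=E (exclusive)] -> [I,E,I]
Op 2: C0 read [C0 read from I: others=['C1=E'] -> C0=S, others downsized to S] -> [S,S,I]
  -> First S state at op 2; remaining ops need not be traced.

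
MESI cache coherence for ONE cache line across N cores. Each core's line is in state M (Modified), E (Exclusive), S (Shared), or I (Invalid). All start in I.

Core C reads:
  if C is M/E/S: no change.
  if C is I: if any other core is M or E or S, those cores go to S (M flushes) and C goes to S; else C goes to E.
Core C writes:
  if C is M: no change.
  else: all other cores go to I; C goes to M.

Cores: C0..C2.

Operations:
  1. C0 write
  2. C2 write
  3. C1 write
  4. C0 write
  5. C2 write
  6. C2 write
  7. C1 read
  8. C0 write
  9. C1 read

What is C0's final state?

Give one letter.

Answer: S

Derivation:
Op 1: C0 write [C0 write: invalidate none -> C0=M] -> [M,I,I]
Op 2: C2 write [C2 write: invalidate ['C0=M'] -> C2=M] -> [I,I,M]
Op 3: C1 write [C1 write: invalidate ['C2=M'] -> C1=M] -> [I,M,I]
Op 4: C0 write [C0 write: invalidate ['C1=M'] -> C0=M] -> [M,I,I]
Op 5: C2 write [C2 write: invalidate ['C0=M'] -> C2=M] -> [I,I,M]
Op 6: C2 write [C2 write: already M (modified), no change] -> [I,I,M]
Op 7: C1 read [C1 read from I: others=['C2=M'] -> C1=S, others downsized to S] -> [I,S,S]
Op 8: C0 write [C0 write: invalidate ['C1=S', 'C2=S'] -> C0=M] -> [M,I,I]
Op 9: C1 read [C1 read from I: others=['C0=M'] -> C1=S, others downsized to S] -> [S,S,I]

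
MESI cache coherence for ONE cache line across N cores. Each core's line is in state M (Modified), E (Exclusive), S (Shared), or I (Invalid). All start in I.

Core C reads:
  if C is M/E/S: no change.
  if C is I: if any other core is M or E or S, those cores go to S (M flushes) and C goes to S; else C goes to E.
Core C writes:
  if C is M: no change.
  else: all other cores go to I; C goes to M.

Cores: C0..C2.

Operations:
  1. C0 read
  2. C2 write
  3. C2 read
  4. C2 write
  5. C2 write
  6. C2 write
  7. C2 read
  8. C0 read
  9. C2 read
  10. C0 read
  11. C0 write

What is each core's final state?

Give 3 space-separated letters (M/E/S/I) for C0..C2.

Op 1: C0 read [C0 read from I: no other sharers -> C0=E (exclusive)] -> [E,I,I]
Op 2: C2 write [C2 write: invalidate ['C0=E'] -> C2=M] -> [I,I,M]
Op 3: C2 read [C2 read: already in M, no change] -> [I,I,M]
Op 4: C2 write [C2 write: already M (modified), no change] -> [I,I,M]
Op 5: C2 write [C2 write: already M (modified), no change] -> [I,I,M]
Op 6: C2 write [C2 write: already M (modified), no change] -> [I,I,M]
Op 7: C2 read [C2 read: already in M, no change] -> [I,I,M]
Op 8: C0 read [C0 read from I: others=['C2=M'] -> C0=S, others downsized to S] -> [S,I,S]
Op 9: C2 read [C2 read: already in S, no change] -> [S,I,S]
Op 10: C0 read [C0 read: already in S, no change] -> [S,I,S]
Op 11: C0 write [C0 write: invalidate ['C2=S'] -> C0=M] -> [M,I,I]

Answer: M I I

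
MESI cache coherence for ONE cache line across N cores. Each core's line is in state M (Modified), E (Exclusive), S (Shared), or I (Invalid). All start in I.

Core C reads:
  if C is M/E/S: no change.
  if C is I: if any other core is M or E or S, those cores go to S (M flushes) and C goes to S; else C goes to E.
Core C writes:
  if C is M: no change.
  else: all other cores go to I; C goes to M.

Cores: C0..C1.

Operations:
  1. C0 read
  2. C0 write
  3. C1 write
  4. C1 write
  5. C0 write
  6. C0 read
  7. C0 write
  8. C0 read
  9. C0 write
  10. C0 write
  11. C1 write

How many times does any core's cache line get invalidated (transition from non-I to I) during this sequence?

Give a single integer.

Op 1: C0 read [C0 read from I: no other sharers -> C0=E (exclusive)] -> [E,I] (invalidations this op: 0; running total: 0)
Op 2: C0 write [C0 write: invalidate none -> C0=M] -> [M,I] (invalidations this op: 0; running total: 0)
Op 3: C1 write [C1 write: invalidate ['C0=M'] -> C1=M] -> [I,M] (invalidations this op: 1; running total: 1)
Op 4: C1 write [C1 write: already M (modified), no change] -> [I,M] (invalidations this op: 0; running total: 1)
Op 5: C0 write [C0 write: invalidate ['C1=M'] -> C0=M] -> [M,I] (invalidations this op: 1; running total: 2)
Op 6: C0 read [C0 read: already in M, no change] -> [M,I] (invalidations this op: 0; running total: 2)
Op 7: C0 write [C0 write: already M (modified), no change] -> [M,I] (invalidations this op: 0; running total: 2)
Op 8: C0 read [C0 read: already in M, no change] -> [M,I] (invalidations this op: 0; running total: 2)
Op 9: C0 write [C0 write: already M (modified), no change] -> [M,I] (invalidations this op: 0; running total: 2)
Op 10: C0 write [C0 write: already M (modified), no change] -> [M,I] (invalidations this op: 0; running total: 2)
Op 11: C1 write [C1 write: invalidate ['C0=M'] -> C1=M] -> [I,M] (invalidations this op: 1; running total: 3)

Answer: 3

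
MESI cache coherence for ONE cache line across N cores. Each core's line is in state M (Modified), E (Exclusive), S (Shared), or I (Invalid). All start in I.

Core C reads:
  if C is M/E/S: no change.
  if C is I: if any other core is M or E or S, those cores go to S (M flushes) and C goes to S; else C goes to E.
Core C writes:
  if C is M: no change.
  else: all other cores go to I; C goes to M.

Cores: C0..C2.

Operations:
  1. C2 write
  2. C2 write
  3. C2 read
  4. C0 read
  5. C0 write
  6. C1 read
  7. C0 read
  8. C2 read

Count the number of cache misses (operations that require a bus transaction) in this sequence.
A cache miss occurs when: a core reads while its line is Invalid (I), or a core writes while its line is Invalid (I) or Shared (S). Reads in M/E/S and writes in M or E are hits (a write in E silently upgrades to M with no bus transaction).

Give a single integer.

Op 1: C2 write [C2 write: invalidate none -> C2=M] -> [I,I,M] [MISS #1: write from I]
Op 2: C2 write [C2 write: already M (modified), no change] -> [I,I,M] [hit: write from M]
Op 3: C2 read [C2 read: already in M, no change] -> [I,I,M] [hit: read from M]
Op 4: C0 read [C0 read from I: others=['C2=M'] -> C0=S, others downsized to S] -> [S,I,S] [MISS #2: read from I]
Op 5: C0 write [C0 write: invalidate ['C2=S'] -> C0=M] -> [M,I,I] [MISS #3: write from S]
Op 6: C1 read [C1 read from I: others=['C0=M'] -> C1=S, others downsized to S] -> [S,S,I] [MISS #4: read from I]
Op 7: C0 read [C0 read: already in S, no change] -> [S,S,I] [hit: read from S]
Op 8: C2 read [C2 read from I: others=['C0=S', 'C1=S'] -> C2=S, others downsized to S] -> [S,S,S] [MISS #5: read from I]

Answer: 5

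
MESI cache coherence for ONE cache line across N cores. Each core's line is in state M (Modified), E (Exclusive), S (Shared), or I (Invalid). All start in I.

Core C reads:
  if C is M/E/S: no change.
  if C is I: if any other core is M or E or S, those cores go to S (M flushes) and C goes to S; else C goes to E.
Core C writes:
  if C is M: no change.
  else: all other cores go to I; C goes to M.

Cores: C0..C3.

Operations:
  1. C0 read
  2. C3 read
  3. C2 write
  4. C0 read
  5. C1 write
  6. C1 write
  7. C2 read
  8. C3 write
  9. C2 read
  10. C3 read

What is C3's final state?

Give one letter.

Answer: S

Derivation:
Op 1: C0 read [C0 read from I: no other sharers -> C0=E (exclusive)] -> [E,I,I,I]
Op 2: C3 read [C3 read from I: others=['C0=E'] -> C3=S, others downsized to S] -> [S,I,I,S]
Op 3: C2 write [C2 write: invalidate ['C0=S', 'C3=S'] -> C2=M] -> [I,I,M,I]
Op 4: C0 read [C0 read from I: others=['C2=M'] -> C0=S, others downsized to S] -> [S,I,S,I]
Op 5: C1 write [C1 write: invalidate ['C0=S', 'C2=S'] -> C1=M] -> [I,M,I,I]
Op 6: C1 write [C1 write: already M (modified), no change] -> [I,M,I,I]
Op 7: C2 read [C2 read from I: others=['C1=M'] -> C2=S, others downsized to S] -> [I,S,S,I]
Op 8: C3 write [C3 write: invalidate ['C1=S', 'C2=S'] -> C3=M] -> [I,I,I,M]
Op 9: C2 read [C2 read from I: others=['C3=M'] -> C2=S, others downsized to S] -> [I,I,S,S]
Op 10: C3 read [C3 read: already in S, no change] -> [I,I,S,S]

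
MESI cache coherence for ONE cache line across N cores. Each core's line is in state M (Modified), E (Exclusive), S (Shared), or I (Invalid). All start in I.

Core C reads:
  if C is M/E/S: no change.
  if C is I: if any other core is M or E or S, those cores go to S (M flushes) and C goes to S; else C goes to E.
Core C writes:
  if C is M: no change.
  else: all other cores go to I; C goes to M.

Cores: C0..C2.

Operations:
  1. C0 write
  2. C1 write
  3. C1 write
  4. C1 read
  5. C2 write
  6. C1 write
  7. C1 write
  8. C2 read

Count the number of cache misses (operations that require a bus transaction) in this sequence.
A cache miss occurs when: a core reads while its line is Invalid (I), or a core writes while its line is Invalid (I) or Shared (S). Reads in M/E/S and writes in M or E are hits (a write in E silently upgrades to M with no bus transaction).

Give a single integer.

Answer: 5

Derivation:
Op 1: C0 write [C0 write: invalidate none -> C0=M] -> [M,I,I] [MISS #1: write from I]
Op 2: C1 write [C1 write: invalidate ['C0=M'] -> C1=M] -> [I,M,I] [MISS #2: write from I]
Op 3: C1 write [C1 write: already M (modified), no change] -> [I,M,I] [hit: write from M]
Op 4: C1 read [C1 read: already in M, no change] -> [I,M,I] [hit: read from M]
Op 5: C2 write [C2 write: invalidate ['C1=M'] -> C2=M] -> [I,I,M] [MISS #3: write from I]
Op 6: C1 write [C1 write: invalidate ['C2=M'] -> C1=M] -> [I,M,I] [MISS #4: write from I]
Op 7: C1 write [C1 write: already M (modified), no change] -> [I,M,I] [hit: write from M]
Op 8: C2 read [C2 read from I: others=['C1=M'] -> C2=S, others downsized to S] -> [I,S,S] [MISS #5: read from I]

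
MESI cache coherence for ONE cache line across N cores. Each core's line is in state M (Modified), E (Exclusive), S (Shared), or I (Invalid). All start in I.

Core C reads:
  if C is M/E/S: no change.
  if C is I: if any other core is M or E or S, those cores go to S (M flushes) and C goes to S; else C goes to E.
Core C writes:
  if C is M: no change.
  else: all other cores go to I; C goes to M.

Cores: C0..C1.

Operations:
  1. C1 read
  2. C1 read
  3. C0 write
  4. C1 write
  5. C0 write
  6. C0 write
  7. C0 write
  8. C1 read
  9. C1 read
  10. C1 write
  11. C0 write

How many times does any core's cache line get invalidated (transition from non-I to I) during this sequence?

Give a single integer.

Op 1: C1 read [C1 read from I: no other sharers -> C1=E (exclusive)] -> [I,E] (invalidations this op: 0; running total: 0)
Op 2: C1 read [C1 read: already in E, no change] -> [I,E] (invalidations this op: 0; running total: 0)
Op 3: C0 write [C0 write: invalidate ['C1=E'] -> C0=M] -> [M,I] (invalidations this op: 1; running total: 1)
Op 4: C1 write [C1 write: invalidate ['C0=M'] -> C1=M] -> [I,M] (invalidations this op: 1; running total: 2)
Op 5: C0 write [C0 write: invalidate ['C1=M'] -> C0=M] -> [M,I] (invalidations this op: 1; running total: 3)
Op 6: C0 write [C0 write: already M (modified), no change] -> [M,I] (invalidations this op: 0; running total: 3)
Op 7: C0 write [C0 write: already M (modified), no change] -> [M,I] (invalidations this op: 0; running total: 3)
Op 8: C1 read [C1 read from I: others=['C0=M'] -> C1=S, others downsized to S] -> [S,S] (invalidations this op: 0; running total: 3)
Op 9: C1 read [C1 read: already in S, no change] -> [S,S] (invalidations this op: 0; running total: 3)
Op 10: C1 write [C1 write: invalidate ['C0=S'] -> C1=M] -> [I,M] (invalidations this op: 1; running total: 4)
Op 11: C0 write [C0 write: invalidate ['C1=M'] -> C0=M] -> [M,I] (invalidations this op: 1; running total: 5)

Answer: 5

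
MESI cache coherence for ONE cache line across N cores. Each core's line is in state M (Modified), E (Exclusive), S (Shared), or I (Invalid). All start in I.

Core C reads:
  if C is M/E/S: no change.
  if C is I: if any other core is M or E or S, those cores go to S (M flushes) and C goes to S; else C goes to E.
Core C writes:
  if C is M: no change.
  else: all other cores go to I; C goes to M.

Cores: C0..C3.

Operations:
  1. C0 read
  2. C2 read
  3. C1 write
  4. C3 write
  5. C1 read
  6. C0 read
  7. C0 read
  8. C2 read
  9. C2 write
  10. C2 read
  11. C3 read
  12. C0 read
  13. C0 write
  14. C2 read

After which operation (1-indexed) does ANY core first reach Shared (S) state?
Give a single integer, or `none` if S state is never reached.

Answer: 2

Derivation:
Op 1: C0 read [C0 read from I: no other sharers -> C0=E (exclusive)] -> [E,I,I,I]
Op 2: C2 read [C2 read from I: others=['C0=E'] -> C2=S, others downsized to S] -> [S,I,S,I]
  -> First S state at op 2; remaining ops need not be traced.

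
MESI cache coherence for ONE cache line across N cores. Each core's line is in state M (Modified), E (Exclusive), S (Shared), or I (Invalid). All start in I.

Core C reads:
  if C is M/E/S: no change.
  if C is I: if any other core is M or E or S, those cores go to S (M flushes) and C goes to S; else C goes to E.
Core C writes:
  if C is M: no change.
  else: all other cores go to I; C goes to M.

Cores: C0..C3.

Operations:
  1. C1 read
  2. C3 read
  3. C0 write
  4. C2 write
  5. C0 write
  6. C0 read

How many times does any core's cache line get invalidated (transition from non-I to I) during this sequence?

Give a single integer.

Op 1: C1 read [C1 read from I: no other sharers -> C1=E (exclusive)] -> [I,E,I,I] (invalidations this op: 0; running total: 0)
Op 2: C3 read [C3 read from I: others=['C1=E'] -> C3=S, others downsized to S] -> [I,S,I,S] (invalidations this op: 0; running total: 0)
Op 3: C0 write [C0 write: invalidate ['C1=S', 'C3=S'] -> C0=M] -> [M,I,I,I] (invalidations this op: 2; running total: 2)
Op 4: C2 write [C2 write: invalidate ['C0=M'] -> C2=M] -> [I,I,M,I] (invalidations this op: 1; running total: 3)
Op 5: C0 write [C0 write: invalidate ['C2=M'] -> C0=M] -> [M,I,I,I] (invalidations this op: 1; running total: 4)
Op 6: C0 read [C0 read: already in M, no change] -> [M,I,I,I] (invalidations this op: 0; running total: 4)

Answer: 4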